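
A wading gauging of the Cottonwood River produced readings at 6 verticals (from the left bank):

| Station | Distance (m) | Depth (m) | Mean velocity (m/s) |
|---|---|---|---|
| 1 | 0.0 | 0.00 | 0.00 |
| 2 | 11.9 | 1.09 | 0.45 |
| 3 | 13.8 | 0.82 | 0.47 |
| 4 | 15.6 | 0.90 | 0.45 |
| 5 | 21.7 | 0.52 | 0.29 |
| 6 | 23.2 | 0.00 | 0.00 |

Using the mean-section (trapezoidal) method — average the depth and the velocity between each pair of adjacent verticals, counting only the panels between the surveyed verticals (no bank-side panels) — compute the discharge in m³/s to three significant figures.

Panel 1-2: Δb = 11.9 m, d̄ = (0.00+1.09)/2 = 0.545, v̄ = (0.00+0.45)/2 = 0.225 → q = 11.9×0.545×0.225 = 1.459 m³/s
Panel 2-3: Δb = 1.9 m, d̄ = (1.09+0.82)/2 = 0.955, v̄ = (0.45+0.47)/2 = 0.46 → q = 1.9×0.955×0.46 = 0.8347 m³/s
Panel 3-4: Δb = 1.8 m, d̄ = (0.82+0.90)/2 = 0.86, v̄ = (0.47+0.45)/2 = 0.46 → q = 1.8×0.86×0.46 = 0.7121 m³/s
Panel 4-5: Δb = 6.1 m, d̄ = (0.90+0.52)/2 = 0.71, v̄ = (0.45+0.29)/2 = 0.37 → q = 6.1×0.71×0.37 = 1.602 m³/s
Panel 5-6: Δb = 1.5 m, d̄ = (0.52+0.00)/2 = 0.26, v̄ = (0.29+0.00)/2 = 0.145 → q = 1.5×0.26×0.145 = 0.05655 m³/s
Q = Σ q = 4.665 m³/s

4.67 m³/s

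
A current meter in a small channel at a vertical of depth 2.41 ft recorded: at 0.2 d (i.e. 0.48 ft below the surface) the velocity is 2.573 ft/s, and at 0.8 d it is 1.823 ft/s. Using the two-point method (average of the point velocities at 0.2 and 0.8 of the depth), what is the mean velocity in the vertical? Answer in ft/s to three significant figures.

2.20 ft/s

v̄ = (2.573 + 1.823) / 2 = 2.198 ft/s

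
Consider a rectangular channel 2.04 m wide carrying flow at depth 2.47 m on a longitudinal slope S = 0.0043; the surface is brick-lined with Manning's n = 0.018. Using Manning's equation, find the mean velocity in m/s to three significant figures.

A = b·y = 2.04 × 2.47 = 5.039 m²
P = b + 2y = 2.04 + 2×2.47 = 6.980 m
R = A/P = 5.039/6.980 = 0.7219 m
Q = (1/n)·A·R^(2/3)·S^(1/2) = (1/0.018) × 5.039 × 0.7219^(2/3) × 0.0043^(1/2) = 14.77 m³/s
V = Q/A = 14.77/5.039 = 2.932 m/s

2.93 m/s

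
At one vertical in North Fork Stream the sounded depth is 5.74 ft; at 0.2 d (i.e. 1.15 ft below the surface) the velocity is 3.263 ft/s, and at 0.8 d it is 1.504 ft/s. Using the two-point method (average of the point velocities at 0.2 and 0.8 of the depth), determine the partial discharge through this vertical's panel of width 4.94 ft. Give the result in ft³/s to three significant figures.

67.6 ft³/s

v̄ = (3.263 + 1.504) / 2 = 2.384 ft/s
q = v̄ × d × w = 2.384 × 5.74 × 4.94 = 67.59 ft³/s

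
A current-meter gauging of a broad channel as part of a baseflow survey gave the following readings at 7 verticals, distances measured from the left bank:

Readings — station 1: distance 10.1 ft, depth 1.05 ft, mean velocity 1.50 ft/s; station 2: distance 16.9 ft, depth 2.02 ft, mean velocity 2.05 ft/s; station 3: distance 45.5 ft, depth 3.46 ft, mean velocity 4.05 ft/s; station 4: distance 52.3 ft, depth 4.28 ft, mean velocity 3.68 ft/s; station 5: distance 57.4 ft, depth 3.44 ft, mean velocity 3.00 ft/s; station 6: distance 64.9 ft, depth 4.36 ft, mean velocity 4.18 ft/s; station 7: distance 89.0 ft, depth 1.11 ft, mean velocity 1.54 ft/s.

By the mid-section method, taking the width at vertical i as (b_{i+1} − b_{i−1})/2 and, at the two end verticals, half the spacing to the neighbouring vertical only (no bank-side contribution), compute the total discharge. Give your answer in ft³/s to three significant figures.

w_1 = (16.9 − 10.1)/2 = 3.4 ft; q_1 = 1.50 × 1.05 × 3.4 = 5.355 ft³/s
w_2 = (45.5 − 10.1)/2 = 17.7 ft; q_2 = 2.05 × 2.02 × 17.7 = 73.30 ft³/s
w_3 = (52.3 − 16.9)/2 = 17.7 ft; q_3 = 4.05 × 3.46 × 17.7 = 248.0 ft³/s
w_4 = (57.4 − 45.5)/2 = 5.95 ft; q_4 = 3.68 × 4.28 × 5.95 = 93.71 ft³/s
w_5 = (64.9 − 52.3)/2 = 6.3 ft; q_5 = 3.00 × 3.44 × 6.3 = 65.02 ft³/s
w_6 = (89.0 − 57.4)/2 = 15.8 ft; q_6 = 4.18 × 4.36 × 15.8 = 288.0 ft³/s
w_7 = (89.0 − 64.9)/2 = 12.05 ft; q_7 = 1.54 × 1.11 × 12.05 = 20.60 ft³/s
Q = Σ qᵢ = 794.0 ft³/s

794 ft³/s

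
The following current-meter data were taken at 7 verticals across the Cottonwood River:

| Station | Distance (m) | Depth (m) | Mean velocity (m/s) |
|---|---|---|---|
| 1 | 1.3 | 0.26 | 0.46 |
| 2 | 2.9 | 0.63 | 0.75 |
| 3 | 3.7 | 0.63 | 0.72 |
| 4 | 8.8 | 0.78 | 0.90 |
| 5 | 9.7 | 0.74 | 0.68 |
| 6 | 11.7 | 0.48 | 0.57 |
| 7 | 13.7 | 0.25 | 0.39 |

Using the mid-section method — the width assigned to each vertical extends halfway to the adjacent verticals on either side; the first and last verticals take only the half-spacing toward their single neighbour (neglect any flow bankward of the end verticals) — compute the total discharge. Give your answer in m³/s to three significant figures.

5.48 m³/s

w_1 = (2.9 − 1.3)/2 = 0.8 m; q_1 = 0.46 × 0.26 × 0.8 = 0.09568 m³/s
w_2 = (3.7 − 1.3)/2 = 1.2 m; q_2 = 0.75 × 0.63 × 1.2 = 0.5670 m³/s
w_3 = (8.8 − 2.9)/2 = 2.95 m; q_3 = 0.72 × 0.63 × 2.95 = 1.338 m³/s
w_4 = (9.7 − 3.7)/2 = 3 m; q_4 = 0.90 × 0.78 × 3 = 2.106 m³/s
w_5 = (11.7 − 8.8)/2 = 1.45 m; q_5 = 0.68 × 0.74 × 1.45 = 0.7296 m³/s
w_6 = (13.7 − 9.7)/2 = 2 m; q_6 = 0.57 × 0.48 × 2 = 0.5472 m³/s
w_7 = (13.7 − 11.7)/2 = 1 m; q_7 = 0.39 × 0.25 × 1 = 0.09750 m³/s
Q = Σ qᵢ = 5.481 m³/s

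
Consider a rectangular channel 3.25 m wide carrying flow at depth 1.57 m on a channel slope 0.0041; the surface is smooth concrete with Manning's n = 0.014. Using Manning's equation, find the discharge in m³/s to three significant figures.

20.1 m³/s

A = b·y = 3.25 × 1.57 = 5.103 m²
P = b + 2y = 3.25 + 2×1.57 = 6.390 m
R = A/P = 5.103/6.390 = 0.7985 m
Q = (1/n)·A·R^(2/3)·S^(1/2) = (1/0.014) × 5.103 × 0.7985^(2/3) × 0.0041^(1/2) = 20.09 m³/s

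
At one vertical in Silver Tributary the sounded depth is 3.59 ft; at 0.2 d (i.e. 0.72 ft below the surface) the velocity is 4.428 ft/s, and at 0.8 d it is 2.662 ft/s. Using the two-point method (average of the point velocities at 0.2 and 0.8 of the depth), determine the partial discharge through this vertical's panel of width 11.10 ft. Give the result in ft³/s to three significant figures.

v̄ = (4.428 + 2.662) / 2 = 3.545 ft/s
q = v̄ × d × w = 3.545 × 3.59 × 11.10 = 141.3 ft³/s

141 ft³/s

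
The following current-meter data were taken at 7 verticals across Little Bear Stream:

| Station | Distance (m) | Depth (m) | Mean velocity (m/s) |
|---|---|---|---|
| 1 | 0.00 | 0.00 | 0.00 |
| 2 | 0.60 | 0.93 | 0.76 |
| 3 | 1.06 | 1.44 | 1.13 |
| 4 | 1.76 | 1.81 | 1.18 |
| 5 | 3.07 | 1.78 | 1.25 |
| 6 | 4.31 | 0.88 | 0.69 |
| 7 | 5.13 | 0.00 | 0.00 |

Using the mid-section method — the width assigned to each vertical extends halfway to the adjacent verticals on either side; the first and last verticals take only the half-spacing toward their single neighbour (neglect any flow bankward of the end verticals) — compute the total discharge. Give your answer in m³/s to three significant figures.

w_2 = (1.06 − 0.00)/2 = 0.53 m; q_2 = 0.76 × 0.93 × 0.53 = 0.3746 m³/s
w_3 = (1.76 − 0.60)/2 = 0.58 m; q_3 = 1.13 × 1.44 × 0.58 = 0.9438 m³/s
w_4 = (3.07 − 1.06)/2 = 1.005 m; q_4 = 1.18 × 1.81 × 1.005 = 2.146 m³/s
w_5 = (4.31 − 1.76)/2 = 1.275 m; q_5 = 1.25 × 1.78 × 1.275 = 2.837 m³/s
w_6 = (5.13 − 3.07)/2 = 1.03 m; q_6 = 0.69 × 0.88 × 1.03 = 0.6254 m³/s
Stations 1, 7 contribute zero (depth or velocity is 0).
Q = Σ qᵢ = 6.927 m³/s

6.93 m³/s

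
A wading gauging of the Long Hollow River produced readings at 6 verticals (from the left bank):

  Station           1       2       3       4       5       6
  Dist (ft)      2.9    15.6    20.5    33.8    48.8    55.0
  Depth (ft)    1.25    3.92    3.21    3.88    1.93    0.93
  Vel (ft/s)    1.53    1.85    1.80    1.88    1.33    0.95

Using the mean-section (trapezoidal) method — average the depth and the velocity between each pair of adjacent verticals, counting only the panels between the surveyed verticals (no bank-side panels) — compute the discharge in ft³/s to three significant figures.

254 ft³/s

Panel 1-2: Δb = 12.7 ft, d̄ = (1.25+3.92)/2 = 2.585, v̄ = (1.53+1.85)/2 = 1.69 → q = 12.7×2.585×1.69 = 55.48 ft³/s
Panel 2-3: Δb = 4.9 ft, d̄ = (3.92+3.21)/2 = 3.565, v̄ = (1.85+1.80)/2 = 1.825 → q = 4.9×3.565×1.825 = 31.88 ft³/s
Panel 3-4: Δb = 13.3 ft, d̄ = (3.21+3.88)/2 = 3.545, v̄ = (1.80+1.88)/2 = 1.84 → q = 13.3×3.545×1.84 = 86.75 ft³/s
Panel 4-5: Δb = 15 ft, d̄ = (3.88+1.93)/2 = 2.905, v̄ = (1.88+1.33)/2 = 1.605 → q = 15×2.905×1.605 = 69.94 ft³/s
Panel 5-6: Δb = 6.2 ft, d̄ = (1.93+0.93)/2 = 1.43, v̄ = (1.33+0.95)/2 = 1.14 → q = 6.2×1.43×1.14 = 10.11 ft³/s
Q = Σ q = 254.2 ft³/s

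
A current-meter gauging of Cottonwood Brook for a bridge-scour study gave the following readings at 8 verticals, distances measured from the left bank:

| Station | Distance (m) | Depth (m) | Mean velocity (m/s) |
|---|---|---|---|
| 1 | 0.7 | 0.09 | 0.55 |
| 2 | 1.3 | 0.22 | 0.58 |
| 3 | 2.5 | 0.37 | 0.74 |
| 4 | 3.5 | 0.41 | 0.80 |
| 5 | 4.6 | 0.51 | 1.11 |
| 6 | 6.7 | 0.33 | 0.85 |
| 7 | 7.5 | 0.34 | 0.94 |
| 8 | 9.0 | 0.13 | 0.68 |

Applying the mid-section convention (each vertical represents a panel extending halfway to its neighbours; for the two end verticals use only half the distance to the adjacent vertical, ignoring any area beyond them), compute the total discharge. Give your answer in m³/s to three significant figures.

w_1 = (1.3 − 0.7)/2 = 0.3 m; q_1 = 0.55 × 0.09 × 0.3 = 0.01485 m³/s
w_2 = (2.5 − 0.7)/2 = 0.9 m; q_2 = 0.58 × 0.22 × 0.9 = 0.1148 m³/s
w_3 = (3.5 − 1.3)/2 = 1.1 m; q_3 = 0.74 × 0.37 × 1.1 = 0.3012 m³/s
w_4 = (4.6 − 2.5)/2 = 1.05 m; q_4 = 0.80 × 0.41 × 1.05 = 0.3444 m³/s
w_5 = (6.7 − 3.5)/2 = 1.6 m; q_5 = 1.11 × 0.51 × 1.6 = 0.9058 m³/s
w_6 = (7.5 − 4.6)/2 = 1.45 m; q_6 = 0.85 × 0.33 × 1.45 = 0.4067 m³/s
w_7 = (9.0 − 6.7)/2 = 1.15 m; q_7 = 0.94 × 0.34 × 1.15 = 0.3675 m³/s
w_8 = (9.0 − 7.5)/2 = 0.75 m; q_8 = 0.68 × 0.13 × 0.75 = 0.06630 m³/s
Q = Σ qᵢ = 2.522 m³/s

2.52 m³/s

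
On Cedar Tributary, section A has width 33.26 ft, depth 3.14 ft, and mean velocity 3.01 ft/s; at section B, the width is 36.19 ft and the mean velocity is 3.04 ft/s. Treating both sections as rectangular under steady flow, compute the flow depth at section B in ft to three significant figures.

Q = A₁V₁ = (33.26×3.14) × 3.01 = 314.4 ft³/s
d₂ = Q/(b₂ V₂) = 314.4/(36.19×3.04) = 2.857 ft

2.86 ft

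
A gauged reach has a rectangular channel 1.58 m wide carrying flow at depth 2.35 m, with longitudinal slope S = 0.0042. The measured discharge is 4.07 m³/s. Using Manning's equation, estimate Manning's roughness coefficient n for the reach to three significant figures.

A = b·y = 1.58 × 2.35 = 3.713 m²
P = b + 2y = 1.58 + 2×2.35 = 6.280 m
R = A/P = 3.713/6.280 = 0.5912 m
n = (1/Q)·A·R^(2/3)·S^(1/2) = (1/4.07) × 3.713 × 0.7044 × 0.06481 = 0.04165

0.0416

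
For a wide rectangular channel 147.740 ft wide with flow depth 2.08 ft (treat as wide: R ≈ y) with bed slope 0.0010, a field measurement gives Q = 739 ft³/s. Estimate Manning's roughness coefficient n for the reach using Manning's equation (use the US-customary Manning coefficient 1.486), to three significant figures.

A = b·y = 147.740 × 2.08 = 307.3 ft²
Wide channel: R ≈ y = 2.08 ft
n = (1.486/Q)·A·R^(2/3)·S^(1/2) = (1.486/739) × 307.3 × 1.629 × 0.03162 = 0.03184

0.0318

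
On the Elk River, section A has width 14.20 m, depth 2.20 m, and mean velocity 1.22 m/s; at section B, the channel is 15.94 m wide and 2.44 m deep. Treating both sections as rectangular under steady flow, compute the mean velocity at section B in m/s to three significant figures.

Q = A₁V₁ = (14.20×2.20) × 1.22 = 38.11 m³/s
A₂ = 15.94 × 2.44 = 38.89 m²
V₂ = Q/A₂ = 38.11/38.89 = 0.9799 m/s

0.980 m/s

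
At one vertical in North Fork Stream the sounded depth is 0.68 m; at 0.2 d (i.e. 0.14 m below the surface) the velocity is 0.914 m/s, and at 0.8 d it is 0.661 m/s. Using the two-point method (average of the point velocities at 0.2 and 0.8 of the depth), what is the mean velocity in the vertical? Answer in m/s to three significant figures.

0.788 m/s

v̄ = (0.914 + 0.661) / 2 = 0.7875 m/s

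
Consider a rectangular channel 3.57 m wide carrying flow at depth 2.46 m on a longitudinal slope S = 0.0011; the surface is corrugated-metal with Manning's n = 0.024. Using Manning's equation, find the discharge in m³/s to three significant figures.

12.4 m³/s

A = b·y = 3.57 × 2.46 = 8.782 m²
P = b + 2y = 3.57 + 2×2.46 = 8.490 m
R = A/P = 8.782/8.490 = 1.034 m
Q = (1/n)·A·R^(2/3)·S^(1/2) = (1/0.024) × 8.782 × 1.034^(2/3) × 0.0011^(1/2) = 12.41 m³/s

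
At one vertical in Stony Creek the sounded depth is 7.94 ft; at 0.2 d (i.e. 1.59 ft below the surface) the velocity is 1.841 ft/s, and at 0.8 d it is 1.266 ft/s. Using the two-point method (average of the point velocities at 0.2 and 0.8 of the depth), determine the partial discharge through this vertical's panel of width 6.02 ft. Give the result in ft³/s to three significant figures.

v̄ = (1.841 + 1.266) / 2 = 1.554 ft/s
q = v̄ × d × w = 1.554 × 7.94 × 6.02 = 74.26 ft³/s

74.3 ft³/s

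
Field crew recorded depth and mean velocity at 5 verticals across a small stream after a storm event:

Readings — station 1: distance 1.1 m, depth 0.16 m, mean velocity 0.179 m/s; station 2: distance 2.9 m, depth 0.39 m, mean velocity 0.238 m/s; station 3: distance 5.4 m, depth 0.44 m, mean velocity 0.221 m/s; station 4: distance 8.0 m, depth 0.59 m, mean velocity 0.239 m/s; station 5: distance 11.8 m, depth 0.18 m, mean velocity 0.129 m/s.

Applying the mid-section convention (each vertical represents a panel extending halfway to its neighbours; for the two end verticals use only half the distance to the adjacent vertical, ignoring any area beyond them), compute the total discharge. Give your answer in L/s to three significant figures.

w_1 = (2.9 − 1.1)/2 = 0.9 m; q_1 = 0.179 × 0.16 × 0.9 = 0.02578 m³/s
w_2 = (5.4 − 1.1)/2 = 2.15 m; q_2 = 0.238 × 0.39 × 2.15 = 0.1996 m³/s
w_3 = (8.0 − 2.9)/2 = 2.55 m; q_3 = 0.221 × 0.44 × 2.55 = 0.2480 m³/s
w_4 = (11.8 − 5.4)/2 = 3.2 m; q_4 = 0.239 × 0.59 × 3.2 = 0.4512 m³/s
w_5 = (11.8 − 8.0)/2 = 1.9 m; q_5 = 0.129 × 0.18 × 1.9 = 0.04412 m³/s
Q = Σ qᵢ = 0.9687 m³/s
= 0.9687 × 1000 = 968.7 L/s

969 L/s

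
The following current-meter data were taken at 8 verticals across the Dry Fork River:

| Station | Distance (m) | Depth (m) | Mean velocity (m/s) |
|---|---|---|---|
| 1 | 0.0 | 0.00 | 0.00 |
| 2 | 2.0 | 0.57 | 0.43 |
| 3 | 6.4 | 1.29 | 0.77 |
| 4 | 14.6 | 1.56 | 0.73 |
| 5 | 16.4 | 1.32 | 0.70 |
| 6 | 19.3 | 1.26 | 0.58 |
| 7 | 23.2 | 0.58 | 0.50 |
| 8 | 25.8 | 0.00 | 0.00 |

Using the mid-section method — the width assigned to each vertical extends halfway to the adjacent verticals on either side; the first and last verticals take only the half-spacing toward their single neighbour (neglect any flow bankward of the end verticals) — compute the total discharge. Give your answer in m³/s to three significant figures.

18.3 m³/s

w_2 = (6.4 − 0.0)/2 = 3.2 m; q_2 = 0.43 × 0.57 × 3.2 = 0.7843 m³/s
w_3 = (14.6 − 2.0)/2 = 6.3 m; q_3 = 0.77 × 1.29 × 6.3 = 6.258 m³/s
w_4 = (16.4 − 6.4)/2 = 5 m; q_4 = 0.73 × 1.56 × 5 = 5.694 m³/s
w_5 = (19.3 − 14.6)/2 = 2.35 m; q_5 = 0.70 × 1.32 × 2.35 = 2.171 m³/s
w_6 = (23.2 − 16.4)/2 = 3.4 m; q_6 = 0.58 × 1.26 × 3.4 = 2.485 m³/s
w_7 = (25.8 − 19.3)/2 = 3.25 m; q_7 = 0.50 × 0.58 × 3.25 = 0.9425 m³/s
Stations 1, 8 contribute zero (depth or velocity is 0).
Q = Σ qᵢ = 18.33 m³/s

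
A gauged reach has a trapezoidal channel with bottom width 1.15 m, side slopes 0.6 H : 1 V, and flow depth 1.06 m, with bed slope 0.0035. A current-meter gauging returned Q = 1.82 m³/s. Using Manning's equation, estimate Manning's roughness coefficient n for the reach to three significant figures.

A = (b + z·y)·y = (1.15 + 0.6×1.06)×1.06 = 1.893 m²
P = b + 2y√(1+z²) = 1.15 + 2×1.06×√(1+0.6²) = 3.622 m
R = A/P = 1.893/3.622 = 0.5226 m
n = (1/Q)·A·R^(2/3)·S^(1/2) = (1/1.82) × 1.893 × 0.6488 × 0.05916 = 0.03993

0.0399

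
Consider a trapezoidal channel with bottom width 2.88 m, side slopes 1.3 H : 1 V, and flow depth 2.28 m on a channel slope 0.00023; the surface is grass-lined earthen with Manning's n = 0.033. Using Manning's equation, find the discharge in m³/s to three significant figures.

7.24 m³/s

A = (b + z·y)·y = (2.88 + 1.3×2.28)×2.28 = 13.32 m²
P = b + 2y√(1+z²) = 2.88 + 2×2.28×√(1+1.3²) = 10.36 m
R = A/P = 13.32/10.36 = 1.286 m
Q = (1/n)·A·R^(2/3)·S^(1/2) = (1/0.033) × 13.32 × 1.286^(2/3) × 0.00023^(1/2) = 7.242 m³/s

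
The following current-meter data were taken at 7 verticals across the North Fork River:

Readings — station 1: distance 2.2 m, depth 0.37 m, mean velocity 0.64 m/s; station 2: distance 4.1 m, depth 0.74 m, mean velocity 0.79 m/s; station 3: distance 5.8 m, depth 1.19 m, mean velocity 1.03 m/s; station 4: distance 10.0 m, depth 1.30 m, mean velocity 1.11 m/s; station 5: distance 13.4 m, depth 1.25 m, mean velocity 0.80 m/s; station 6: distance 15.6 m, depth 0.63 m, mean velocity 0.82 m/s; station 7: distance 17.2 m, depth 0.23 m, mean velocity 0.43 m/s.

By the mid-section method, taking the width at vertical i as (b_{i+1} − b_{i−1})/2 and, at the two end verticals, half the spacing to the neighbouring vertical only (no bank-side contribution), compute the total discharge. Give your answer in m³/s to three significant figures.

w_1 = (4.1 − 2.2)/2 = 0.95 m; q_1 = 0.64 × 0.37 × 0.95 = 0.2250 m³/s
w_2 = (5.8 − 2.2)/2 = 1.8 m; q_2 = 0.79 × 0.74 × 1.8 = 1.052 m³/s
w_3 = (10.0 − 4.1)/2 = 2.95 m; q_3 = 1.03 × 1.19 × 2.95 = 3.616 m³/s
w_4 = (13.4 − 5.8)/2 = 3.8 m; q_4 = 1.11 × 1.30 × 3.8 = 5.483 m³/s
w_5 = (15.6 − 10.0)/2 = 2.8 m; q_5 = 0.80 × 1.25 × 2.8 = 2.800 m³/s
w_6 = (17.2 − 13.4)/2 = 1.9 m; q_6 = 0.82 × 0.63 × 1.9 = 0.9815 m³/s
w_7 = (17.2 − 15.6)/2 = 0.8 m; q_7 = 0.43 × 0.23 × 0.8 = 0.07912 m³/s
Q = Σ qᵢ = 14.24 m³/s

14.2 m³/s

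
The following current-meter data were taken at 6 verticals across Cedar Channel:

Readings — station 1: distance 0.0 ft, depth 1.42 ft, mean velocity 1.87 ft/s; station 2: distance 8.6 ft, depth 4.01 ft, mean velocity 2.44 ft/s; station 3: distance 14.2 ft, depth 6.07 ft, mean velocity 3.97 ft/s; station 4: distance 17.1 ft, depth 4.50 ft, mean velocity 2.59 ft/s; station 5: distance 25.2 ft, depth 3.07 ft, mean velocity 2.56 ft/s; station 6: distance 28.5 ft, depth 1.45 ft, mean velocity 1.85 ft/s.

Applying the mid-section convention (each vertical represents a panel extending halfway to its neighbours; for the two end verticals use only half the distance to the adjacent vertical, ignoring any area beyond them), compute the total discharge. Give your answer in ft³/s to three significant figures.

297 ft³/s

w_1 = (8.6 − 0.0)/2 = 4.3 ft; q_1 = 1.87 × 1.42 × 4.3 = 11.42 ft³/s
w_2 = (14.2 − 0.0)/2 = 7.1 ft; q_2 = 2.44 × 4.01 × 7.1 = 69.47 ft³/s
w_3 = (17.1 − 8.6)/2 = 4.25 ft; q_3 = 3.97 × 6.07 × 4.25 = 102.4 ft³/s
w_4 = (25.2 − 14.2)/2 = 5.5 ft; q_4 = 2.59 × 4.50 × 5.5 = 64.10 ft³/s
w_5 = (28.5 − 17.1)/2 = 5.7 ft; q_5 = 2.56 × 3.07 × 5.7 = 44.80 ft³/s
w_6 = (28.5 − 25.2)/2 = 1.65 ft; q_6 = 1.85 × 1.45 × 1.65 = 4.426 ft³/s
Q = Σ qᵢ = 296.6 ft³/s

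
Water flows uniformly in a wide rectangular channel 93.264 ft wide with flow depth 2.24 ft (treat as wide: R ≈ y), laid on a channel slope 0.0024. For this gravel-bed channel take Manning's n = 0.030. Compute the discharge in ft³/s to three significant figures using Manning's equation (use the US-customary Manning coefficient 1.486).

A = b·y = 93.264 × 2.24 = 208.9 ft²
Wide channel: R ≈ y = 2.24 ft
Q = (1.486/n)·A·R^(2/3)·S^(1/2) = (1.486/0.030) × 208.9 × 2.240^(2/3) × 0.0024^(1/2) = 867.9 ft³/s

868 ft³/s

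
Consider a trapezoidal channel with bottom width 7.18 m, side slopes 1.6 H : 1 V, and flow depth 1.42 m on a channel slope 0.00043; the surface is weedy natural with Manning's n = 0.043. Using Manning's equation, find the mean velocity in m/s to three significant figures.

0.505 m/s

A = (b + z·y)·y = (7.18 + 1.6×1.42)×1.42 = 13.42 m²
P = b + 2y√(1+z²) = 7.18 + 2×1.42×√(1+1.6²) = 12.54 m
R = A/P = 13.42/12.54 = 1.070 m
Q = (1/n)·A·R^(2/3)·S^(1/2) = (1/0.043) × 13.42 × 1.070^(2/3) × 0.00043^(1/2) = 6.773 m³/s
V = Q/A = 6.773/13.42 = 0.5046 m/s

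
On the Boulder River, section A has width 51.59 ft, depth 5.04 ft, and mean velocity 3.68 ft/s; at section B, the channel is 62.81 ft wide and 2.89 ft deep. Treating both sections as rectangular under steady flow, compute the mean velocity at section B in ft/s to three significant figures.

5.27 ft/s

Q = A₁V₁ = (51.59×5.04) × 3.68 = 956.9 ft³/s
A₂ = 62.81 × 2.89 = 181.5 ft²
V₂ = Q/A₂ = 956.9/181.5 = 5.271 ft/s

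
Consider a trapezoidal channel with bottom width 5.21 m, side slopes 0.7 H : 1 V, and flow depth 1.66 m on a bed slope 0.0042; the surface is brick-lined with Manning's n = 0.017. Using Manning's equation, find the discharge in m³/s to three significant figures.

44.1 m³/s

A = (b + z·y)·y = (5.21 + 0.7×1.66)×1.66 = 10.58 m²
P = b + 2y√(1+z²) = 5.21 + 2×1.66×√(1+0.7²) = 9.263 m
R = A/P = 10.58/9.263 = 1.142 m
Q = (1/n)·A·R^(2/3)·S^(1/2) = (1/0.017) × 10.58 × 1.142^(2/3) × 0.0042^(1/2) = 44.05 m³/s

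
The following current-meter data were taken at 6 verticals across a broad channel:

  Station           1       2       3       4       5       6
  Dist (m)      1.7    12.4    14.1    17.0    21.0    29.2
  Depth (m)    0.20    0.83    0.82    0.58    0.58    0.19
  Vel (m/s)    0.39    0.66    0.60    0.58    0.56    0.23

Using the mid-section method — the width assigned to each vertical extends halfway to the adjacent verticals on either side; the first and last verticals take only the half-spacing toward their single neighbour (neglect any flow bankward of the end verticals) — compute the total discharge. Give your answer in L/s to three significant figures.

8270 L/s

w_1 = (12.4 − 1.7)/2 = 5.35 m; q_1 = 0.39 × 0.20 × 5.35 = 0.4173 m³/s
w_2 = (14.1 − 1.7)/2 = 6.2 m; q_2 = 0.66 × 0.83 × 6.2 = 3.396 m³/s
w_3 = (17.0 − 12.4)/2 = 2.3 m; q_3 = 0.60 × 0.82 × 2.3 = 1.132 m³/s
w_4 = (21.0 − 14.1)/2 = 3.45 m; q_4 = 0.58 × 0.58 × 3.45 = 1.161 m³/s
w_5 = (29.2 − 17.0)/2 = 6.1 m; q_5 = 0.56 × 0.58 × 6.1 = 1.981 m³/s
w_6 = (29.2 − 21.0)/2 = 4.1 m; q_6 = 0.23 × 0.19 × 4.1 = 0.1792 m³/s
Q = Σ qᵢ = 8.266 m³/s
= 8.266 × 1000 = 8266 L/s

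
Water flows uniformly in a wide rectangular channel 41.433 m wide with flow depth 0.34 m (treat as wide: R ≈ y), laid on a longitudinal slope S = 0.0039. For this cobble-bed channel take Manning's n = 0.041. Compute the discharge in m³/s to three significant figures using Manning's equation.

10.5 m³/s

A = b·y = 41.433 × 0.34 = 14.09 m²
Wide channel: R ≈ y = 0.34 m
Q = (1/n)·A·R^(2/3)·S^(1/2) = (1/0.041) × 14.09 × 0.3400^(2/3) × 0.0039^(1/2) = 10.45 m³/s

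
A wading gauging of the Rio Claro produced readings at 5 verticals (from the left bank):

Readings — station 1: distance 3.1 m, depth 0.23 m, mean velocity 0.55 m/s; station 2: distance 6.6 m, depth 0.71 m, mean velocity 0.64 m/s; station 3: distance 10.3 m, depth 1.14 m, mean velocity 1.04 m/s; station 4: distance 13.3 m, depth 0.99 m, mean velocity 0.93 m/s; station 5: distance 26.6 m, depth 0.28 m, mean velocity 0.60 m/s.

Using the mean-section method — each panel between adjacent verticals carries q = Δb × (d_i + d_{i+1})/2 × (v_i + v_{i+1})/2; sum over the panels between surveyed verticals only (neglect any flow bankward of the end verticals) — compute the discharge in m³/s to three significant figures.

Panel 1-2: Δb = 3.5 m, d̄ = (0.23+0.71)/2 = 0.47, v̄ = (0.55+0.64)/2 = 0.595 → q = 3.5×0.47×0.595 = 0.9788 m³/s
Panel 2-3: Δb = 3.7 m, d̄ = (0.71+1.14)/2 = 0.925, v̄ = (0.64+1.04)/2 = 0.84 → q = 3.7×0.925×0.84 = 2.875 m³/s
Panel 3-4: Δb = 3 m, d̄ = (1.14+0.99)/2 = 1.065, v̄ = (1.04+0.93)/2 = 0.985 → q = 3×1.065×0.985 = 3.147 m³/s
Panel 4-5: Δb = 13.3 m, d̄ = (0.99+0.28)/2 = 0.635, v̄ = (0.93+0.60)/2 = 0.765 → q = 13.3×0.635×0.765 = 6.461 m³/s
Q = Σ q = 13.46 m³/s

13.5 m³/s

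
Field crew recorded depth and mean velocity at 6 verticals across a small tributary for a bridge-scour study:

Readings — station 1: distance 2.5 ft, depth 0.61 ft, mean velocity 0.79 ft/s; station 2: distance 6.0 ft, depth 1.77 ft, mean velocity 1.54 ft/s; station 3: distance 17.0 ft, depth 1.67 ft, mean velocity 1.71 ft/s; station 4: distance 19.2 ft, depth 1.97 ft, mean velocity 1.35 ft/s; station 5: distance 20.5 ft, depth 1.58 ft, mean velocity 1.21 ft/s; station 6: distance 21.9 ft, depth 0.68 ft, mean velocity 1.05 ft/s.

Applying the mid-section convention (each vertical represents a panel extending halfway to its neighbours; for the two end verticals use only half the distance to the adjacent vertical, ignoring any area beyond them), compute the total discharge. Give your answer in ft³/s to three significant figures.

47.2 ft³/s

w_1 = (6.0 − 2.5)/2 = 1.75 ft; q_1 = 0.79 × 0.61 × 1.75 = 0.8433 ft³/s
w_2 = (17.0 − 2.5)/2 = 7.25 ft; q_2 = 1.54 × 1.77 × 7.25 = 19.76 ft³/s
w_3 = (19.2 − 6.0)/2 = 6.6 ft; q_3 = 1.71 × 1.67 × 6.6 = 18.85 ft³/s
w_4 = (20.5 − 17.0)/2 = 1.75 ft; q_4 = 1.35 × 1.97 × 1.75 = 4.654 ft³/s
w_5 = (21.9 − 19.2)/2 = 1.35 ft; q_5 = 1.21 × 1.58 × 1.35 = 2.581 ft³/s
w_6 = (21.9 − 20.5)/2 = 0.7 ft; q_6 = 1.05 × 0.68 × 0.7 = 0.4998 ft³/s
Q = Σ qᵢ = 47.19 ft³/s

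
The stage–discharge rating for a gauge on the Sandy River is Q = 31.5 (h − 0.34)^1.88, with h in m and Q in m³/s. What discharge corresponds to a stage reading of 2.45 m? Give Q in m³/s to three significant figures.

128 m³/s

Q = 31.5 × (2.45 − 0.34)^1.88 = 31.5 × 2.11^1.88 = 128.2 m³/s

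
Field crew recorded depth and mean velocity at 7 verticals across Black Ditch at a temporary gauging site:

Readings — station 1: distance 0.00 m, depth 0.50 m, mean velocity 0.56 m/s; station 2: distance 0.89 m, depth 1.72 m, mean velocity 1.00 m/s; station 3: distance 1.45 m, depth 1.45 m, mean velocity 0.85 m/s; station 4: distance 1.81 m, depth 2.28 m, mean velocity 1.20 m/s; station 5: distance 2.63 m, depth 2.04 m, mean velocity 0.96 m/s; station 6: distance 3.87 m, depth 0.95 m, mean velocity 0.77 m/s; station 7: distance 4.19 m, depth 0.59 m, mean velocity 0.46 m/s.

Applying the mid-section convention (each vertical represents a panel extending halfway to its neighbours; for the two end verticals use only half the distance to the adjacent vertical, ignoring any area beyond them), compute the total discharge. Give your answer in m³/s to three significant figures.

w_1 = (0.89 − 0.00)/2 = 0.445 m; q_1 = 0.56 × 0.50 × 0.445 = 0.1246 m³/s
w_2 = (1.45 − 0.00)/2 = 0.725 m; q_2 = 1.00 × 1.72 × 0.725 = 1.247 m³/s
w_3 = (1.81 − 0.89)/2 = 0.46 m; q_3 = 0.85 × 1.45 × 0.46 = 0.5670 m³/s
w_4 = (2.63 − 1.45)/2 = 0.59 m; q_4 = 1.20 × 2.28 × 0.59 = 1.614 m³/s
w_5 = (3.87 − 1.81)/2 = 1.03 m; q_5 = 0.96 × 2.04 × 1.03 = 2.017 m³/s
w_6 = (4.19 − 2.63)/2 = 0.78 m; q_6 = 0.77 × 0.95 × 0.78 = 0.5706 m³/s
w_7 = (4.19 − 3.87)/2 = 0.16 m; q_7 = 0.46 × 0.59 × 0.16 = 0.04342 m³/s
Q = Σ qᵢ = 6.184 m³/s

6.18 m³/s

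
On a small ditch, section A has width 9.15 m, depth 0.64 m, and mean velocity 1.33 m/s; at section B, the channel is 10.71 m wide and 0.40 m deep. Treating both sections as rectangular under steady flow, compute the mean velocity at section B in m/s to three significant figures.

1.82 m/s

Q = A₁V₁ = (9.15×0.64) × 1.33 = 7.788 m³/s
A₂ = 10.71 × 0.40 = 4.284 m²
V₂ = Q/A₂ = 7.788/4.284 = 1.818 m/s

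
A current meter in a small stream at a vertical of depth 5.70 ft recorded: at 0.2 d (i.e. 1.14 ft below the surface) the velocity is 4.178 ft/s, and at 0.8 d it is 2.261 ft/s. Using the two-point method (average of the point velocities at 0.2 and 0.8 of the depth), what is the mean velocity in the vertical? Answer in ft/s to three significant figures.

v̄ = (4.178 + 2.261) / 2 = 3.220 ft/s

3.22 ft/s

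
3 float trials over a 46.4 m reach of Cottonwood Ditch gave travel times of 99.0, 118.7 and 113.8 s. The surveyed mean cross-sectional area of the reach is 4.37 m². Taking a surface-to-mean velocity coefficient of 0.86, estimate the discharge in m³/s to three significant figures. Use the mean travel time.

t̄ = (99.0 + 118.7 + 113.8) / 3 = 110.5 s
v_surface = L / t̄ = 46.4 / 110.5 = 0.4199 m/s
v_mean = 0.86 × 0.4199 = 0.3611 m/s
Q = A × v_mean = 4.37 × 0.3611 = 1.578 m³/s

1.58 m³/s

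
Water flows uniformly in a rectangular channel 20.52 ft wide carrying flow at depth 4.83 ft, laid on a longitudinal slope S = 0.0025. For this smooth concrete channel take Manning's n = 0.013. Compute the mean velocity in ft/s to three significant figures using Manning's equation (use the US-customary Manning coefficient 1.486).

A = b·y = 20.52 × 4.83 = 99.11 ft²
P = b + 2y = 20.52 + 2×4.83 = 30.18 ft
R = A/P = 99.11/30.18 = 3.284 ft
Q = (1.486/n)·A·R^(2/3)·S^(1/2) = (1.486/0.013) × 99.11 × 3.284^(2/3) × 0.0025^(1/2) = 1252 ft³/s
V = Q/A = 1252/99.11 = 12.63 ft/s

12.6 ft/s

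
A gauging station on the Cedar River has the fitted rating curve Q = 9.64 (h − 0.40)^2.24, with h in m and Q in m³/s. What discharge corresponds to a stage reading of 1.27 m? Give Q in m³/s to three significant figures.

Q = 9.64 × (1.27 − 0.40)^2.24 = 9.64 × 0.87^2.24 = 7.057 m³/s

7.06 m³/s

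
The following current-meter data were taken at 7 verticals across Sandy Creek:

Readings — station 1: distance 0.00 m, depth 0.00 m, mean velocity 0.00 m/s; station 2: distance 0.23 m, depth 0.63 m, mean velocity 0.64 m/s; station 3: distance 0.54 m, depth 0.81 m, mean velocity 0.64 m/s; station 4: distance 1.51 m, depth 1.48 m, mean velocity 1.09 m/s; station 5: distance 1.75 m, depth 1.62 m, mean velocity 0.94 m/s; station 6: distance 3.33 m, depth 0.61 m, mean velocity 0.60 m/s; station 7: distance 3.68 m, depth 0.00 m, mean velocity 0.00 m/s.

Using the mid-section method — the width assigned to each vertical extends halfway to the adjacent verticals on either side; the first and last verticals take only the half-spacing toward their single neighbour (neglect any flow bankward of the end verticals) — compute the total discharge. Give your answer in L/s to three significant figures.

3160 L/s

w_2 = (0.54 − 0.00)/2 = 0.27 m; q_2 = 0.64 × 0.63 × 0.27 = 0.1089 m³/s
w_3 = (1.51 − 0.23)/2 = 0.64 m; q_3 = 0.64 × 0.81 × 0.64 = 0.3318 m³/s
w_4 = (1.75 − 0.54)/2 = 0.605 m; q_4 = 1.09 × 1.48 × 0.605 = 0.9760 m³/s
w_5 = (3.33 − 1.51)/2 = 0.91 m; q_5 = 0.94 × 1.62 × 0.91 = 1.386 m³/s
w_6 = (3.68 − 1.75)/2 = 0.965 m; q_6 = 0.60 × 0.61 × 0.965 = 0.3532 m³/s
Stations 1, 7 contribute zero (depth or velocity is 0).
Q = Σ qᵢ = 3.156 m³/s
= 3.156 × 1000 = 3156 L/s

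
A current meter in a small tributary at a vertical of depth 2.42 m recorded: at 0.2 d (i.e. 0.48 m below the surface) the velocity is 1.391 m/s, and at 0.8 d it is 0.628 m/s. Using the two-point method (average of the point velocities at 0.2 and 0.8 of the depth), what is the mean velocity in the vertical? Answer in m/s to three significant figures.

1.01 m/s

v̄ = (1.391 + 0.628) / 2 = 1.010 m/s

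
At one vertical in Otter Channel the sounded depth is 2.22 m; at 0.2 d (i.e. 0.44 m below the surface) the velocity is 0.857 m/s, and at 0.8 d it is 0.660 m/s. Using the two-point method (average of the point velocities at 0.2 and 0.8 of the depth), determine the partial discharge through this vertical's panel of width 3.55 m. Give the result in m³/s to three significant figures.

5.98 m³/s

v̄ = (0.857 + 0.660) / 2 = 0.7585 m/s
q = v̄ × d × w = 0.7585 × 2.22 × 3.55 = 5.978 m³/s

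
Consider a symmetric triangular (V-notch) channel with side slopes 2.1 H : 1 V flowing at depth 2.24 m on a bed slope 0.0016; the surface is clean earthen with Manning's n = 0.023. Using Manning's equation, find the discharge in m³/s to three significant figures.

18.5 m³/s

A = z·y² = 2.1×2.24² = 10.54 m²
P = 2y√(1+z²) = 2×2.24×√(1+2.1²) = 10.42 m
R = A/P = 10.54/10.42 = 1.011 m
Q = (1/n)·A·R^(2/3)·S^(1/2) = (1/0.023) × 10.54 × 1.011^(2/3) × 0.0016^(1/2) = 18.46 m³/s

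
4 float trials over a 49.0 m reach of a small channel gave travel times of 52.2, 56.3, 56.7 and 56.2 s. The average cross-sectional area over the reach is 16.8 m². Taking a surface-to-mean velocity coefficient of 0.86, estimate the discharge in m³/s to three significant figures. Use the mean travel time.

12.8 m³/s

t̄ = (52.2 + 56.3 + 56.7 + 56.2) / 4 = 55.35 s
v_surface = L / t̄ = 49.0 / 55.35 = 0.8853 m/s
v_mean = 0.86 × 0.8853 = 0.7613 m/s
Q = A × v_mean = 16.8 × 0.7613 = 12.79 m³/s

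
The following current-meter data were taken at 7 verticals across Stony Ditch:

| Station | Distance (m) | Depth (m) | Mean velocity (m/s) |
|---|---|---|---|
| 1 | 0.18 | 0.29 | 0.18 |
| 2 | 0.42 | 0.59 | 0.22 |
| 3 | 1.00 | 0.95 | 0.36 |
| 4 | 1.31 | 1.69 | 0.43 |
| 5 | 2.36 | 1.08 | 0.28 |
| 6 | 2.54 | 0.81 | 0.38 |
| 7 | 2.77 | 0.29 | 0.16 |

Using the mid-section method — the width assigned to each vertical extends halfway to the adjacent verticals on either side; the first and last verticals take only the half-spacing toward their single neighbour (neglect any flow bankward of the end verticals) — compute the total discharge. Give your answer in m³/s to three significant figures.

w_1 = (0.42 − 0.18)/2 = 0.12 m; q_1 = 0.18 × 0.29 × 0.12 = 0.006264 m³/s
w_2 = (1.00 − 0.18)/2 = 0.41 m; q_2 = 0.22 × 0.59 × 0.41 = 0.05322 m³/s
w_3 = (1.31 − 0.42)/2 = 0.445 m; q_3 = 0.36 × 0.95 × 0.445 = 0.1522 m³/s
w_4 = (2.36 − 1.00)/2 = 0.68 m; q_4 = 0.43 × 1.69 × 0.68 = 0.4942 m³/s
w_5 = (2.54 − 1.31)/2 = 0.615 m; q_5 = 0.28 × 1.08 × 0.615 = 0.1860 m³/s
w_6 = (2.77 − 2.36)/2 = 0.205 m; q_6 = 0.38 × 0.81 × 0.205 = 0.06310 m³/s
w_7 = (2.77 − 2.54)/2 = 0.115 m; q_7 = 0.16 × 0.29 × 0.115 = 0.005336 m³/s
Q = Σ qᵢ = 0.9602 m³/s

0.960 m³/s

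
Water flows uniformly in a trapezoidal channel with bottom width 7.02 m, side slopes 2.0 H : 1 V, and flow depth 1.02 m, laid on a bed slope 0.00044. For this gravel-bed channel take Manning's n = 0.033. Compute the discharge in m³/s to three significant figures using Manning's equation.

5.05 m³/s

A = (b + z·y)·y = (7.02 + 2.0×1.02)×1.02 = 9.241 m²
P = b + 2y√(1+z²) = 7.02 + 2×1.02×√(1+2.0²) = 11.58 m
R = A/P = 9.241/11.58 = 0.7979 m
Q = (1/n)·A·R^(2/3)·S^(1/2) = (1/0.033) × 9.241 × 0.7979^(2/3) × 0.00044^(1/2) = 5.053 m³/s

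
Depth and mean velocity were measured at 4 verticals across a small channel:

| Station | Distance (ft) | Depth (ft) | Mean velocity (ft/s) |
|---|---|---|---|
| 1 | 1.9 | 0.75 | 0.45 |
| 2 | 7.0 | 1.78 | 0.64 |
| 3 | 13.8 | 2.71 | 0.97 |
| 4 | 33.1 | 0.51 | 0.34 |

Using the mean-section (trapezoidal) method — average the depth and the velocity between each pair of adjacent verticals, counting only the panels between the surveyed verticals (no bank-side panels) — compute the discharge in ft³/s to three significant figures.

36.2 ft³/s

Panel 1-2: Δb = 5.1 ft, d̄ = (0.75+1.78)/2 = 1.265, v̄ = (0.45+0.64)/2 = 0.545 → q = 5.1×1.265×0.545 = 3.516 ft³/s
Panel 2-3: Δb = 6.8 ft, d̄ = (1.78+2.71)/2 = 2.245, v̄ = (0.64+0.97)/2 = 0.805 → q = 6.8×2.245×0.805 = 12.29 ft³/s
Panel 3-4: Δb = 19.3 ft, d̄ = (2.71+0.51)/2 = 1.61, v̄ = (0.97+0.34)/2 = 0.655 → q = 19.3×1.61×0.655 = 20.35 ft³/s
Q = Σ q = 36.16 ft³/s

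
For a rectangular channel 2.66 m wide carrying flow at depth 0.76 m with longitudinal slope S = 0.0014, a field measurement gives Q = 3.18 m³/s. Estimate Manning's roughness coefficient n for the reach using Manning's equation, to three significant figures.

A = b·y = 2.66 × 0.76 = 2.022 m²
P = b + 2y = 2.66 + 2×0.76 = 4.180 m
R = A/P = 2.022/4.180 = 0.4836 m
n = (1/Q)·A·R^(2/3)·S^(1/2) = (1/3.18) × 2.022 × 0.6161 × 0.03742 = 0.01466

0.0147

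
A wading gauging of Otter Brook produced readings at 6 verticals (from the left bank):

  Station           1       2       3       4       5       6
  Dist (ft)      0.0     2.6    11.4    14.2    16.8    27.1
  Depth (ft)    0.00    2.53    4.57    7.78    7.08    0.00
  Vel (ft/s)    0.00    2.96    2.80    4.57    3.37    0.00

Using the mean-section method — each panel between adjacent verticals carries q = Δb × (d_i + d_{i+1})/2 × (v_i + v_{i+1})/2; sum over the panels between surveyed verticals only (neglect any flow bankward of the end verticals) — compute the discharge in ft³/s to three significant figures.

Panel 1-2: Δb = 2.6 ft, d̄ = (0.00+2.53)/2 = 1.265, v̄ = (0.00+2.96)/2 = 1.48 → q = 2.6×1.265×1.48 = 4.868 ft³/s
Panel 2-3: Δb = 8.8 ft, d̄ = (2.53+4.57)/2 = 3.55, v̄ = (2.96+2.80)/2 = 2.88 → q = 8.8×3.55×2.88 = 89.97 ft³/s
Panel 3-4: Δb = 2.8 ft, d̄ = (4.57+7.78)/2 = 6.175, v̄ = (2.80+4.57)/2 = 3.685 → q = 2.8×6.175×3.685 = 63.71 ft³/s
Panel 4-5: Δb = 2.6 ft, d̄ = (7.78+7.08)/2 = 7.43, v̄ = (4.57+3.37)/2 = 3.97 → q = 2.6×7.43×3.97 = 76.69 ft³/s
Panel 5-6: Δb = 10.3 ft, d̄ = (7.08+0.00)/2 = 3.54, v̄ = (3.37+0.00)/2 = 1.685 → q = 10.3×3.54×1.685 = 61.44 ft³/s
Q = Σ q = 296.7 ft³/s

297 ft³/s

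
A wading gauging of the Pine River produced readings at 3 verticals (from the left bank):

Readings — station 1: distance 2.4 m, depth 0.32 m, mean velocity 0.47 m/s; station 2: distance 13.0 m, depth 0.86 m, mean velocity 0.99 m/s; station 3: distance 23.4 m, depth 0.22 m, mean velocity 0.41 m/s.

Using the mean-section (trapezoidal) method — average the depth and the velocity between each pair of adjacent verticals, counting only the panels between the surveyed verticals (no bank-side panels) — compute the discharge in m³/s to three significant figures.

Panel 1-2: Δb = 10.6 m, d̄ = (0.32+0.86)/2 = 0.59, v̄ = (0.47+0.99)/2 = 0.73 → q = 10.6×0.59×0.73 = 4.565 m³/s
Panel 2-3: Δb = 10.4 m, d̄ = (0.86+0.22)/2 = 0.54, v̄ = (0.99+0.41)/2 = 0.7 → q = 10.4×0.54×0.7 = 3.931 m³/s
Q = Σ q = 8.497 m³/s

8.50 m³/s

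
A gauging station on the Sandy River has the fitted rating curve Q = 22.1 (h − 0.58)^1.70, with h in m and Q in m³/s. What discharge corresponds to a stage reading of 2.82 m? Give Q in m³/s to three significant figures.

Q = 22.1 × (2.82 − 0.58)^1.70 = 22.1 × 2.24^1.70 = 87.06 m³/s

87.1 m³/s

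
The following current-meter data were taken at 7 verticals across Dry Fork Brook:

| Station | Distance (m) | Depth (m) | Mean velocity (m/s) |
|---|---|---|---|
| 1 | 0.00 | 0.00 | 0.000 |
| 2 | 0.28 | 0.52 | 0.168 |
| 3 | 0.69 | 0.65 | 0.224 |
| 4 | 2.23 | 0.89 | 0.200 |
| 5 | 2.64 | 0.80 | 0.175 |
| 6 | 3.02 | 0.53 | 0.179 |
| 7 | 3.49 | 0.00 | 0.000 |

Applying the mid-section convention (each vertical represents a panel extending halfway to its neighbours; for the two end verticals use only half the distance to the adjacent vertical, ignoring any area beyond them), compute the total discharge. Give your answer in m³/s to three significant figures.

w_2 = (0.69 − 0.00)/2 = 0.345 m; q_2 = 0.168 × 0.52 × 0.345 = 0.03014 m³/s
w_3 = (2.23 − 0.28)/2 = 0.975 m; q_3 = 0.224 × 0.65 × 0.975 = 0.1420 m³/s
w_4 = (2.64 − 0.69)/2 = 0.975 m; q_4 = 0.200 × 0.89 × 0.975 = 0.1736 m³/s
w_5 = (3.02 − 2.23)/2 = 0.395 m; q_5 = 0.175 × 0.80 × 0.395 = 0.05530 m³/s
w_6 = (3.49 − 2.64)/2 = 0.425 m; q_6 = 0.179 × 0.53 × 0.425 = 0.04032 m³/s
Stations 1, 7 contribute zero (depth or velocity is 0).
Q = Σ qᵢ = 0.4413 m³/s

0.441 m³/s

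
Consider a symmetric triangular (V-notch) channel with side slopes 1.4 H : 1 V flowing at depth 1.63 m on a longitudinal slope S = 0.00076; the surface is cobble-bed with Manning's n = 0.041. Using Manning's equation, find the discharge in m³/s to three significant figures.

A = z·y² = 1.4×1.63² = 3.720 m²
P = 2y√(1+z²) = 2×1.63×√(1+1.4²) = 5.609 m
R = A/P = 3.720/5.609 = 0.6632 m
Q = (1/n)·A·R^(2/3)·S^(1/2) = (1/0.041) × 3.720 × 0.6632^(2/3) × 0.00076^(1/2) = 1.902 m³/s

1.90 m³/s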